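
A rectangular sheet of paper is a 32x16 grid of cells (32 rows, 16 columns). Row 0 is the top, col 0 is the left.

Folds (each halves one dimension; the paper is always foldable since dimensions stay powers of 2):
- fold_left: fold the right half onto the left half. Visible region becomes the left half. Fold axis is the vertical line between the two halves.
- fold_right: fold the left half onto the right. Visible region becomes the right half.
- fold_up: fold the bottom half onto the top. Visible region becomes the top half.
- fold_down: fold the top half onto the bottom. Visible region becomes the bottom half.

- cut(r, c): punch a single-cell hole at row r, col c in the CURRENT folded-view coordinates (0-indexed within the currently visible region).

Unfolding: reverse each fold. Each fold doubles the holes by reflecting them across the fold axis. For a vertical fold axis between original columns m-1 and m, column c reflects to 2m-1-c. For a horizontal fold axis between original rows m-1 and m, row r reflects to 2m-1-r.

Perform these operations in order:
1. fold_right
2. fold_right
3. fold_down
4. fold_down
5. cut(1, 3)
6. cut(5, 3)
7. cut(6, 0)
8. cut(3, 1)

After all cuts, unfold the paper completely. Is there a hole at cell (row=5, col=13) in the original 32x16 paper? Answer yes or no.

Answer: no

Derivation:
Op 1 fold_right: fold axis v@8; visible region now rows[0,32) x cols[8,16) = 32x8
Op 2 fold_right: fold axis v@12; visible region now rows[0,32) x cols[12,16) = 32x4
Op 3 fold_down: fold axis h@16; visible region now rows[16,32) x cols[12,16) = 16x4
Op 4 fold_down: fold axis h@24; visible region now rows[24,32) x cols[12,16) = 8x4
Op 5 cut(1, 3): punch at orig (25,15); cuts so far [(25, 15)]; region rows[24,32) x cols[12,16) = 8x4
Op 6 cut(5, 3): punch at orig (29,15); cuts so far [(25, 15), (29, 15)]; region rows[24,32) x cols[12,16) = 8x4
Op 7 cut(6, 0): punch at orig (30,12); cuts so far [(25, 15), (29, 15), (30, 12)]; region rows[24,32) x cols[12,16) = 8x4
Op 8 cut(3, 1): punch at orig (27,13); cuts so far [(25, 15), (27, 13), (29, 15), (30, 12)]; region rows[24,32) x cols[12,16) = 8x4
Unfold 1 (reflect across h@24): 8 holes -> [(17, 12), (18, 15), (20, 13), (22, 15), (25, 15), (27, 13), (29, 15), (30, 12)]
Unfold 2 (reflect across h@16): 16 holes -> [(1, 12), (2, 15), (4, 13), (6, 15), (9, 15), (11, 13), (13, 15), (14, 12), (17, 12), (18, 15), (20, 13), (22, 15), (25, 15), (27, 13), (29, 15), (30, 12)]
Unfold 3 (reflect across v@12): 32 holes -> [(1, 11), (1, 12), (2, 8), (2, 15), (4, 10), (4, 13), (6, 8), (6, 15), (9, 8), (9, 15), (11, 10), (11, 13), (13, 8), (13, 15), (14, 11), (14, 12), (17, 11), (17, 12), (18, 8), (18, 15), (20, 10), (20, 13), (22, 8), (22, 15), (25, 8), (25, 15), (27, 10), (27, 13), (29, 8), (29, 15), (30, 11), (30, 12)]
Unfold 4 (reflect across v@8): 64 holes -> [(1, 3), (1, 4), (1, 11), (1, 12), (2, 0), (2, 7), (2, 8), (2, 15), (4, 2), (4, 5), (4, 10), (4, 13), (6, 0), (6, 7), (6, 8), (6, 15), (9, 0), (9, 7), (9, 8), (9, 15), (11, 2), (11, 5), (11, 10), (11, 13), (13, 0), (13, 7), (13, 8), (13, 15), (14, 3), (14, 4), (14, 11), (14, 12), (17, 3), (17, 4), (17, 11), (17, 12), (18, 0), (18, 7), (18, 8), (18, 15), (20, 2), (20, 5), (20, 10), (20, 13), (22, 0), (22, 7), (22, 8), (22, 15), (25, 0), (25, 7), (25, 8), (25, 15), (27, 2), (27, 5), (27, 10), (27, 13), (29, 0), (29, 7), (29, 8), (29, 15), (30, 3), (30, 4), (30, 11), (30, 12)]
Holes: [(1, 3), (1, 4), (1, 11), (1, 12), (2, 0), (2, 7), (2, 8), (2, 15), (4, 2), (4, 5), (4, 10), (4, 13), (6, 0), (6, 7), (6, 8), (6, 15), (9, 0), (9, 7), (9, 8), (9, 15), (11, 2), (11, 5), (11, 10), (11, 13), (13, 0), (13, 7), (13, 8), (13, 15), (14, 3), (14, 4), (14, 11), (14, 12), (17, 3), (17, 4), (17, 11), (17, 12), (18, 0), (18, 7), (18, 8), (18, 15), (20, 2), (20, 5), (20, 10), (20, 13), (22, 0), (22, 7), (22, 8), (22, 15), (25, 0), (25, 7), (25, 8), (25, 15), (27, 2), (27, 5), (27, 10), (27, 13), (29, 0), (29, 7), (29, 8), (29, 15), (30, 3), (30, 4), (30, 11), (30, 12)]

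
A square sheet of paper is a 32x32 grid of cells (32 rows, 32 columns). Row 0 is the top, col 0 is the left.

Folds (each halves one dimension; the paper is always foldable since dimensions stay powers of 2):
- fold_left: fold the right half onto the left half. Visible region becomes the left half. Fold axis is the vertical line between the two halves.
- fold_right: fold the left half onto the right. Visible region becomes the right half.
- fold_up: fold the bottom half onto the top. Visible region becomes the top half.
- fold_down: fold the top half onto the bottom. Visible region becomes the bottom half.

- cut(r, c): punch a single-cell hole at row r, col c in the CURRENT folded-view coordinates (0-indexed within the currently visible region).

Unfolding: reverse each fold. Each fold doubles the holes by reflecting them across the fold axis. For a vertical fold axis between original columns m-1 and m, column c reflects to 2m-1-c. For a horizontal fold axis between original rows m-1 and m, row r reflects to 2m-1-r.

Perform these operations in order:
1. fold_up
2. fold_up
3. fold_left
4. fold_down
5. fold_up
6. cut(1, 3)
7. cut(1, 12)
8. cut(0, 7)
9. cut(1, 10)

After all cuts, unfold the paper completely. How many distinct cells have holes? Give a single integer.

Answer: 128

Derivation:
Op 1 fold_up: fold axis h@16; visible region now rows[0,16) x cols[0,32) = 16x32
Op 2 fold_up: fold axis h@8; visible region now rows[0,8) x cols[0,32) = 8x32
Op 3 fold_left: fold axis v@16; visible region now rows[0,8) x cols[0,16) = 8x16
Op 4 fold_down: fold axis h@4; visible region now rows[4,8) x cols[0,16) = 4x16
Op 5 fold_up: fold axis h@6; visible region now rows[4,6) x cols[0,16) = 2x16
Op 6 cut(1, 3): punch at orig (5,3); cuts so far [(5, 3)]; region rows[4,6) x cols[0,16) = 2x16
Op 7 cut(1, 12): punch at orig (5,12); cuts so far [(5, 3), (5, 12)]; region rows[4,6) x cols[0,16) = 2x16
Op 8 cut(0, 7): punch at orig (4,7); cuts so far [(4, 7), (5, 3), (5, 12)]; region rows[4,6) x cols[0,16) = 2x16
Op 9 cut(1, 10): punch at orig (5,10); cuts so far [(4, 7), (5, 3), (5, 10), (5, 12)]; region rows[4,6) x cols[0,16) = 2x16
Unfold 1 (reflect across h@6): 8 holes -> [(4, 7), (5, 3), (5, 10), (5, 12), (6, 3), (6, 10), (6, 12), (7, 7)]
Unfold 2 (reflect across h@4): 16 holes -> [(0, 7), (1, 3), (1, 10), (1, 12), (2, 3), (2, 10), (2, 12), (3, 7), (4, 7), (5, 3), (5, 10), (5, 12), (6, 3), (6, 10), (6, 12), (7, 7)]
Unfold 3 (reflect across v@16): 32 holes -> [(0, 7), (0, 24), (1, 3), (1, 10), (1, 12), (1, 19), (1, 21), (1, 28), (2, 3), (2, 10), (2, 12), (2, 19), (2, 21), (2, 28), (3, 7), (3, 24), (4, 7), (4, 24), (5, 3), (5, 10), (5, 12), (5, 19), (5, 21), (5, 28), (6, 3), (6, 10), (6, 12), (6, 19), (6, 21), (6, 28), (7, 7), (7, 24)]
Unfold 4 (reflect across h@8): 64 holes -> [(0, 7), (0, 24), (1, 3), (1, 10), (1, 12), (1, 19), (1, 21), (1, 28), (2, 3), (2, 10), (2, 12), (2, 19), (2, 21), (2, 28), (3, 7), (3, 24), (4, 7), (4, 24), (5, 3), (5, 10), (5, 12), (5, 19), (5, 21), (5, 28), (6, 3), (6, 10), (6, 12), (6, 19), (6, 21), (6, 28), (7, 7), (7, 24), (8, 7), (8, 24), (9, 3), (9, 10), (9, 12), (9, 19), (9, 21), (9, 28), (10, 3), (10, 10), (10, 12), (10, 19), (10, 21), (10, 28), (11, 7), (11, 24), (12, 7), (12, 24), (13, 3), (13, 10), (13, 12), (13, 19), (13, 21), (13, 28), (14, 3), (14, 10), (14, 12), (14, 19), (14, 21), (14, 28), (15, 7), (15, 24)]
Unfold 5 (reflect across h@16): 128 holes -> [(0, 7), (0, 24), (1, 3), (1, 10), (1, 12), (1, 19), (1, 21), (1, 28), (2, 3), (2, 10), (2, 12), (2, 19), (2, 21), (2, 28), (3, 7), (3, 24), (4, 7), (4, 24), (5, 3), (5, 10), (5, 12), (5, 19), (5, 21), (5, 28), (6, 3), (6, 10), (6, 12), (6, 19), (6, 21), (6, 28), (7, 7), (7, 24), (8, 7), (8, 24), (9, 3), (9, 10), (9, 12), (9, 19), (9, 21), (9, 28), (10, 3), (10, 10), (10, 12), (10, 19), (10, 21), (10, 28), (11, 7), (11, 24), (12, 7), (12, 24), (13, 3), (13, 10), (13, 12), (13, 19), (13, 21), (13, 28), (14, 3), (14, 10), (14, 12), (14, 19), (14, 21), (14, 28), (15, 7), (15, 24), (16, 7), (16, 24), (17, 3), (17, 10), (17, 12), (17, 19), (17, 21), (17, 28), (18, 3), (18, 10), (18, 12), (18, 19), (18, 21), (18, 28), (19, 7), (19, 24), (20, 7), (20, 24), (21, 3), (21, 10), (21, 12), (21, 19), (21, 21), (21, 28), (22, 3), (22, 10), (22, 12), (22, 19), (22, 21), (22, 28), (23, 7), (23, 24), (24, 7), (24, 24), (25, 3), (25, 10), (25, 12), (25, 19), (25, 21), (25, 28), (26, 3), (26, 10), (26, 12), (26, 19), (26, 21), (26, 28), (27, 7), (27, 24), (28, 7), (28, 24), (29, 3), (29, 10), (29, 12), (29, 19), (29, 21), (29, 28), (30, 3), (30, 10), (30, 12), (30, 19), (30, 21), (30, 28), (31, 7), (31, 24)]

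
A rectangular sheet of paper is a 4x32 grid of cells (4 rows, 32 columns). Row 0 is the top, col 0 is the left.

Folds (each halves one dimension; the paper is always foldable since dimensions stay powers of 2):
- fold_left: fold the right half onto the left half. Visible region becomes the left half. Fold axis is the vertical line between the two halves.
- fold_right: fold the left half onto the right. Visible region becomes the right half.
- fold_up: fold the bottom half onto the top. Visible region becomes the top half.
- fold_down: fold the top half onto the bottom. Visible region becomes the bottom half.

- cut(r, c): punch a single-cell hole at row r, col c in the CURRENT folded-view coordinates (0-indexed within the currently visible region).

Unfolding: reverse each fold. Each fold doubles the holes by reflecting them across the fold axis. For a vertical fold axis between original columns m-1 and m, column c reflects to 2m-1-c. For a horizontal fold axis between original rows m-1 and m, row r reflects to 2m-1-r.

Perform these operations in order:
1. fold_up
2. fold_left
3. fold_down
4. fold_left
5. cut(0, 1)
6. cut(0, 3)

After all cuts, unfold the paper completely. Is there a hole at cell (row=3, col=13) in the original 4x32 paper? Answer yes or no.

Op 1 fold_up: fold axis h@2; visible region now rows[0,2) x cols[0,32) = 2x32
Op 2 fold_left: fold axis v@16; visible region now rows[0,2) x cols[0,16) = 2x16
Op 3 fold_down: fold axis h@1; visible region now rows[1,2) x cols[0,16) = 1x16
Op 4 fold_left: fold axis v@8; visible region now rows[1,2) x cols[0,8) = 1x8
Op 5 cut(0, 1): punch at orig (1,1); cuts so far [(1, 1)]; region rows[1,2) x cols[0,8) = 1x8
Op 6 cut(0, 3): punch at orig (1,3); cuts so far [(1, 1), (1, 3)]; region rows[1,2) x cols[0,8) = 1x8
Unfold 1 (reflect across v@8): 4 holes -> [(1, 1), (1, 3), (1, 12), (1, 14)]
Unfold 2 (reflect across h@1): 8 holes -> [(0, 1), (0, 3), (0, 12), (0, 14), (1, 1), (1, 3), (1, 12), (1, 14)]
Unfold 3 (reflect across v@16): 16 holes -> [(0, 1), (0, 3), (0, 12), (0, 14), (0, 17), (0, 19), (0, 28), (0, 30), (1, 1), (1, 3), (1, 12), (1, 14), (1, 17), (1, 19), (1, 28), (1, 30)]
Unfold 4 (reflect across h@2): 32 holes -> [(0, 1), (0, 3), (0, 12), (0, 14), (0, 17), (0, 19), (0, 28), (0, 30), (1, 1), (1, 3), (1, 12), (1, 14), (1, 17), (1, 19), (1, 28), (1, 30), (2, 1), (2, 3), (2, 12), (2, 14), (2, 17), (2, 19), (2, 28), (2, 30), (3, 1), (3, 3), (3, 12), (3, 14), (3, 17), (3, 19), (3, 28), (3, 30)]
Holes: [(0, 1), (0, 3), (0, 12), (0, 14), (0, 17), (0, 19), (0, 28), (0, 30), (1, 1), (1, 3), (1, 12), (1, 14), (1, 17), (1, 19), (1, 28), (1, 30), (2, 1), (2, 3), (2, 12), (2, 14), (2, 17), (2, 19), (2, 28), (2, 30), (3, 1), (3, 3), (3, 12), (3, 14), (3, 17), (3, 19), (3, 28), (3, 30)]

Answer: no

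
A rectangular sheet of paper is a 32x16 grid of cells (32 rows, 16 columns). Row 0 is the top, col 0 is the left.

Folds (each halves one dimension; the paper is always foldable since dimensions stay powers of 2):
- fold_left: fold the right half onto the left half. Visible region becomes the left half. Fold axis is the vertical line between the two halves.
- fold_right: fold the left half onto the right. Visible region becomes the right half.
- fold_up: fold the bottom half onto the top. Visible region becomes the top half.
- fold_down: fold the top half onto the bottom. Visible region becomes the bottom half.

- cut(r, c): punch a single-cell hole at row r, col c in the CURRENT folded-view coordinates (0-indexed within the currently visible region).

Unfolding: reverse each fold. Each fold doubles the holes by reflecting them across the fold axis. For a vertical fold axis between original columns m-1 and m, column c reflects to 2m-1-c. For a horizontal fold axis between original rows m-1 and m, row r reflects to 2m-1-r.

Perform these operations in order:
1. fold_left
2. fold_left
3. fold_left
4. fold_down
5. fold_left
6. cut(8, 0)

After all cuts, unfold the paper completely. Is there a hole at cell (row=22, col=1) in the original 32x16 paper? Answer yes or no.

Answer: no

Derivation:
Op 1 fold_left: fold axis v@8; visible region now rows[0,32) x cols[0,8) = 32x8
Op 2 fold_left: fold axis v@4; visible region now rows[0,32) x cols[0,4) = 32x4
Op 3 fold_left: fold axis v@2; visible region now rows[0,32) x cols[0,2) = 32x2
Op 4 fold_down: fold axis h@16; visible region now rows[16,32) x cols[0,2) = 16x2
Op 5 fold_left: fold axis v@1; visible region now rows[16,32) x cols[0,1) = 16x1
Op 6 cut(8, 0): punch at orig (24,0); cuts so far [(24, 0)]; region rows[16,32) x cols[0,1) = 16x1
Unfold 1 (reflect across v@1): 2 holes -> [(24, 0), (24, 1)]
Unfold 2 (reflect across h@16): 4 holes -> [(7, 0), (7, 1), (24, 0), (24, 1)]
Unfold 3 (reflect across v@2): 8 holes -> [(7, 0), (7, 1), (7, 2), (7, 3), (24, 0), (24, 1), (24, 2), (24, 3)]
Unfold 4 (reflect across v@4): 16 holes -> [(7, 0), (7, 1), (7, 2), (7, 3), (7, 4), (7, 5), (7, 6), (7, 7), (24, 0), (24, 1), (24, 2), (24, 3), (24, 4), (24, 5), (24, 6), (24, 7)]
Unfold 5 (reflect across v@8): 32 holes -> [(7, 0), (7, 1), (7, 2), (7, 3), (7, 4), (7, 5), (7, 6), (7, 7), (7, 8), (7, 9), (7, 10), (7, 11), (7, 12), (7, 13), (7, 14), (7, 15), (24, 0), (24, 1), (24, 2), (24, 3), (24, 4), (24, 5), (24, 6), (24, 7), (24, 8), (24, 9), (24, 10), (24, 11), (24, 12), (24, 13), (24, 14), (24, 15)]
Holes: [(7, 0), (7, 1), (7, 2), (7, 3), (7, 4), (7, 5), (7, 6), (7, 7), (7, 8), (7, 9), (7, 10), (7, 11), (7, 12), (7, 13), (7, 14), (7, 15), (24, 0), (24, 1), (24, 2), (24, 3), (24, 4), (24, 5), (24, 6), (24, 7), (24, 8), (24, 9), (24, 10), (24, 11), (24, 12), (24, 13), (24, 14), (24, 15)]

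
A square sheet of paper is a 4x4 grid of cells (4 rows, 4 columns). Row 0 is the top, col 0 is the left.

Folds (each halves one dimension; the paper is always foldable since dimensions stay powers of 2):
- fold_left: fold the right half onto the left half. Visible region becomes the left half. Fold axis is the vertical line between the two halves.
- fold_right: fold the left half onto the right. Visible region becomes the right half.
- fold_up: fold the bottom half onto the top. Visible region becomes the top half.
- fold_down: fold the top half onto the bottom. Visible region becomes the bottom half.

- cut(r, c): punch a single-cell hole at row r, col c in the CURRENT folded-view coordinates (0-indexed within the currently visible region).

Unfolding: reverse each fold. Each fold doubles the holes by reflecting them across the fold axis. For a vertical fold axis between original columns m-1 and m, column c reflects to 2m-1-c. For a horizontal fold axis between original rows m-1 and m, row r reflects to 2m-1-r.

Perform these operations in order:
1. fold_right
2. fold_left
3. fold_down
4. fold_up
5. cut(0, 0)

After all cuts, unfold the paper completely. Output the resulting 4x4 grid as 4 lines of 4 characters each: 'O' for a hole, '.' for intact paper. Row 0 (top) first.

Answer: OOOO
OOOO
OOOO
OOOO

Derivation:
Op 1 fold_right: fold axis v@2; visible region now rows[0,4) x cols[2,4) = 4x2
Op 2 fold_left: fold axis v@3; visible region now rows[0,4) x cols[2,3) = 4x1
Op 3 fold_down: fold axis h@2; visible region now rows[2,4) x cols[2,3) = 2x1
Op 4 fold_up: fold axis h@3; visible region now rows[2,3) x cols[2,3) = 1x1
Op 5 cut(0, 0): punch at orig (2,2); cuts so far [(2, 2)]; region rows[2,3) x cols[2,3) = 1x1
Unfold 1 (reflect across h@3): 2 holes -> [(2, 2), (3, 2)]
Unfold 2 (reflect across h@2): 4 holes -> [(0, 2), (1, 2), (2, 2), (3, 2)]
Unfold 3 (reflect across v@3): 8 holes -> [(0, 2), (0, 3), (1, 2), (1, 3), (2, 2), (2, 3), (3, 2), (3, 3)]
Unfold 4 (reflect across v@2): 16 holes -> [(0, 0), (0, 1), (0, 2), (0, 3), (1, 0), (1, 1), (1, 2), (1, 3), (2, 0), (2, 1), (2, 2), (2, 3), (3, 0), (3, 1), (3, 2), (3, 3)]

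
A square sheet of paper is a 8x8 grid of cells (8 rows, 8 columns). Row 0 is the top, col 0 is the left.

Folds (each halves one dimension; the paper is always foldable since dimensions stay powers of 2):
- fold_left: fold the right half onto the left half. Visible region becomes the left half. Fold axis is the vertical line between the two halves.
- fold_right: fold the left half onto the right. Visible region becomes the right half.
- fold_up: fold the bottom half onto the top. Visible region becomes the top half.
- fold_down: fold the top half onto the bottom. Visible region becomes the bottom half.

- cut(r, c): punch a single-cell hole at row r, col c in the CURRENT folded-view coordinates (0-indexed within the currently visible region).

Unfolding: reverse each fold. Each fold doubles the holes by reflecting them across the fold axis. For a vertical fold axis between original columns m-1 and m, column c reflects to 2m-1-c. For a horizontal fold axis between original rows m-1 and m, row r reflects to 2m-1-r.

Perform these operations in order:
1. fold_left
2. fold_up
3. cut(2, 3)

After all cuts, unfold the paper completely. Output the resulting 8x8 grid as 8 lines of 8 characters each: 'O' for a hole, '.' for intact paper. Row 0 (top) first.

Op 1 fold_left: fold axis v@4; visible region now rows[0,8) x cols[0,4) = 8x4
Op 2 fold_up: fold axis h@4; visible region now rows[0,4) x cols[0,4) = 4x4
Op 3 cut(2, 3): punch at orig (2,3); cuts so far [(2, 3)]; region rows[0,4) x cols[0,4) = 4x4
Unfold 1 (reflect across h@4): 2 holes -> [(2, 3), (5, 3)]
Unfold 2 (reflect across v@4): 4 holes -> [(2, 3), (2, 4), (5, 3), (5, 4)]

Answer: ........
........
...OO...
........
........
...OO...
........
........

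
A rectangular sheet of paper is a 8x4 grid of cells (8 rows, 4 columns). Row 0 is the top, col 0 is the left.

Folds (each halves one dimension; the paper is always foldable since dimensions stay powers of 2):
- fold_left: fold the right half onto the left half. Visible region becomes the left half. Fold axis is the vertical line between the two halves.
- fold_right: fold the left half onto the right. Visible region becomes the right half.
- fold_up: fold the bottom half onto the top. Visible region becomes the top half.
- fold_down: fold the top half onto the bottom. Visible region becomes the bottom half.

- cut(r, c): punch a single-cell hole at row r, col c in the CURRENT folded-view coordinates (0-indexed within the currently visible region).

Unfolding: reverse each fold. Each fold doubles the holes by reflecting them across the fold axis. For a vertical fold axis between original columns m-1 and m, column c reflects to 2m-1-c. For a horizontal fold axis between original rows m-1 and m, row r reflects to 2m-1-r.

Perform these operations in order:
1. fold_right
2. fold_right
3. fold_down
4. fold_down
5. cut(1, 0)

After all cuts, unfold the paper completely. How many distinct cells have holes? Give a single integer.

Answer: 16

Derivation:
Op 1 fold_right: fold axis v@2; visible region now rows[0,8) x cols[2,4) = 8x2
Op 2 fold_right: fold axis v@3; visible region now rows[0,8) x cols[3,4) = 8x1
Op 3 fold_down: fold axis h@4; visible region now rows[4,8) x cols[3,4) = 4x1
Op 4 fold_down: fold axis h@6; visible region now rows[6,8) x cols[3,4) = 2x1
Op 5 cut(1, 0): punch at orig (7,3); cuts so far [(7, 3)]; region rows[6,8) x cols[3,4) = 2x1
Unfold 1 (reflect across h@6): 2 holes -> [(4, 3), (7, 3)]
Unfold 2 (reflect across h@4): 4 holes -> [(0, 3), (3, 3), (4, 3), (7, 3)]
Unfold 3 (reflect across v@3): 8 holes -> [(0, 2), (0, 3), (3, 2), (3, 3), (4, 2), (4, 3), (7, 2), (7, 3)]
Unfold 4 (reflect across v@2): 16 holes -> [(0, 0), (0, 1), (0, 2), (0, 3), (3, 0), (3, 1), (3, 2), (3, 3), (4, 0), (4, 1), (4, 2), (4, 3), (7, 0), (7, 1), (7, 2), (7, 3)]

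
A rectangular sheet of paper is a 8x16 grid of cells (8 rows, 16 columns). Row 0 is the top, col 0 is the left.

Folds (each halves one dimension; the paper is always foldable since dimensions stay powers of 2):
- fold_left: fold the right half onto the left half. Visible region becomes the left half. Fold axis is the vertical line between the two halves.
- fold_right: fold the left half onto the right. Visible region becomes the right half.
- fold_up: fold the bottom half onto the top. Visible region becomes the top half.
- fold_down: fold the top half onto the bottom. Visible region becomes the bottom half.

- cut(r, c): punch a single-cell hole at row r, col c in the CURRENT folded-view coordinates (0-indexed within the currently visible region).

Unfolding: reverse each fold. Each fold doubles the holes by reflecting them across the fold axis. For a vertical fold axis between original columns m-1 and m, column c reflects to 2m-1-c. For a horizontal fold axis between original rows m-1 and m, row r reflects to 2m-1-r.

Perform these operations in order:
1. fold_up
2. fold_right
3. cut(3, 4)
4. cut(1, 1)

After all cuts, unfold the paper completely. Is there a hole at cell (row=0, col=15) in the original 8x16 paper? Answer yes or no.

Op 1 fold_up: fold axis h@4; visible region now rows[0,4) x cols[0,16) = 4x16
Op 2 fold_right: fold axis v@8; visible region now rows[0,4) x cols[8,16) = 4x8
Op 3 cut(3, 4): punch at orig (3,12); cuts so far [(3, 12)]; region rows[0,4) x cols[8,16) = 4x8
Op 4 cut(1, 1): punch at orig (1,9); cuts so far [(1, 9), (3, 12)]; region rows[0,4) x cols[8,16) = 4x8
Unfold 1 (reflect across v@8): 4 holes -> [(1, 6), (1, 9), (3, 3), (3, 12)]
Unfold 2 (reflect across h@4): 8 holes -> [(1, 6), (1, 9), (3, 3), (3, 12), (4, 3), (4, 12), (6, 6), (6, 9)]
Holes: [(1, 6), (1, 9), (3, 3), (3, 12), (4, 3), (4, 12), (6, 6), (6, 9)]

Answer: no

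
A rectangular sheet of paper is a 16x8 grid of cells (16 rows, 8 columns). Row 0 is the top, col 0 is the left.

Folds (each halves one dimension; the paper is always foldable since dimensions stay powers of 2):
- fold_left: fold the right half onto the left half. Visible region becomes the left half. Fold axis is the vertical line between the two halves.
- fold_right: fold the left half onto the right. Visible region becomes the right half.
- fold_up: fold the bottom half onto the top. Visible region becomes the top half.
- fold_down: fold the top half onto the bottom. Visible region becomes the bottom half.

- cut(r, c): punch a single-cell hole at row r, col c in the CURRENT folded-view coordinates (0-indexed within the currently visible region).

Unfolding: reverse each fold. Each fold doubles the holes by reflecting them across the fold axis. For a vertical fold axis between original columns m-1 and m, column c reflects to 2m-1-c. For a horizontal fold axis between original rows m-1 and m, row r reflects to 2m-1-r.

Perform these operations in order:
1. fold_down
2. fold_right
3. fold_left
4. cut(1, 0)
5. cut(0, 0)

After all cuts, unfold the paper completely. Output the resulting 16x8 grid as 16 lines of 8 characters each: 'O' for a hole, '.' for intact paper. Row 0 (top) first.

Op 1 fold_down: fold axis h@8; visible region now rows[8,16) x cols[0,8) = 8x8
Op 2 fold_right: fold axis v@4; visible region now rows[8,16) x cols[4,8) = 8x4
Op 3 fold_left: fold axis v@6; visible region now rows[8,16) x cols[4,6) = 8x2
Op 4 cut(1, 0): punch at orig (9,4); cuts so far [(9, 4)]; region rows[8,16) x cols[4,6) = 8x2
Op 5 cut(0, 0): punch at orig (8,4); cuts so far [(8, 4), (9, 4)]; region rows[8,16) x cols[4,6) = 8x2
Unfold 1 (reflect across v@6): 4 holes -> [(8, 4), (8, 7), (9, 4), (9, 7)]
Unfold 2 (reflect across v@4): 8 holes -> [(8, 0), (8, 3), (8, 4), (8, 7), (9, 0), (9, 3), (9, 4), (9, 7)]
Unfold 3 (reflect across h@8): 16 holes -> [(6, 0), (6, 3), (6, 4), (6, 7), (7, 0), (7, 3), (7, 4), (7, 7), (8, 0), (8, 3), (8, 4), (8, 7), (9, 0), (9, 3), (9, 4), (9, 7)]

Answer: ........
........
........
........
........
........
O..OO..O
O..OO..O
O..OO..O
O..OO..O
........
........
........
........
........
........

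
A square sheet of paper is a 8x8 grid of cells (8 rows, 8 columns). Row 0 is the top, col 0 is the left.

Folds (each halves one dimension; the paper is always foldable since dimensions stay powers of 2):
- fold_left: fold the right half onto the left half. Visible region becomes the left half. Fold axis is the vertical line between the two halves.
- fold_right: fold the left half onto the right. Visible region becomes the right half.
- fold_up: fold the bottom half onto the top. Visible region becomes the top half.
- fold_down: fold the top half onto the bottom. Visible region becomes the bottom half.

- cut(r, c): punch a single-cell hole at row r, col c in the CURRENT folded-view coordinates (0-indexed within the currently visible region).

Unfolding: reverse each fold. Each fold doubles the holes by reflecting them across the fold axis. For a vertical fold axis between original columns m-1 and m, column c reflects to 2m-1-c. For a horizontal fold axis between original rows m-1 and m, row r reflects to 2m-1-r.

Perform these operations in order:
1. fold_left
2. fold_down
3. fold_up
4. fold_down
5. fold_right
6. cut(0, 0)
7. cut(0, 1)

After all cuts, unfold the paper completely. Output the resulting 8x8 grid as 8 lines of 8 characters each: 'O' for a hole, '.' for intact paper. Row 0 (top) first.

Answer: OOOOOOOO
OOOOOOOO
OOOOOOOO
OOOOOOOO
OOOOOOOO
OOOOOOOO
OOOOOOOO
OOOOOOOO

Derivation:
Op 1 fold_left: fold axis v@4; visible region now rows[0,8) x cols[0,4) = 8x4
Op 2 fold_down: fold axis h@4; visible region now rows[4,8) x cols[0,4) = 4x4
Op 3 fold_up: fold axis h@6; visible region now rows[4,6) x cols[0,4) = 2x4
Op 4 fold_down: fold axis h@5; visible region now rows[5,6) x cols[0,4) = 1x4
Op 5 fold_right: fold axis v@2; visible region now rows[5,6) x cols[2,4) = 1x2
Op 6 cut(0, 0): punch at orig (5,2); cuts so far [(5, 2)]; region rows[5,6) x cols[2,4) = 1x2
Op 7 cut(0, 1): punch at orig (5,3); cuts so far [(5, 2), (5, 3)]; region rows[5,6) x cols[2,4) = 1x2
Unfold 1 (reflect across v@2): 4 holes -> [(5, 0), (5, 1), (5, 2), (5, 3)]
Unfold 2 (reflect across h@5): 8 holes -> [(4, 0), (4, 1), (4, 2), (4, 3), (5, 0), (5, 1), (5, 2), (5, 3)]
Unfold 3 (reflect across h@6): 16 holes -> [(4, 0), (4, 1), (4, 2), (4, 3), (5, 0), (5, 1), (5, 2), (5, 3), (6, 0), (6, 1), (6, 2), (6, 3), (7, 0), (7, 1), (7, 2), (7, 3)]
Unfold 4 (reflect across h@4): 32 holes -> [(0, 0), (0, 1), (0, 2), (0, 3), (1, 0), (1, 1), (1, 2), (1, 3), (2, 0), (2, 1), (2, 2), (2, 3), (3, 0), (3, 1), (3, 2), (3, 3), (4, 0), (4, 1), (4, 2), (4, 3), (5, 0), (5, 1), (5, 2), (5, 3), (6, 0), (6, 1), (6, 2), (6, 3), (7, 0), (7, 1), (7, 2), (7, 3)]
Unfold 5 (reflect across v@4): 64 holes -> [(0, 0), (0, 1), (0, 2), (0, 3), (0, 4), (0, 5), (0, 6), (0, 7), (1, 0), (1, 1), (1, 2), (1, 3), (1, 4), (1, 5), (1, 6), (1, 7), (2, 0), (2, 1), (2, 2), (2, 3), (2, 4), (2, 5), (2, 6), (2, 7), (3, 0), (3, 1), (3, 2), (3, 3), (3, 4), (3, 5), (3, 6), (3, 7), (4, 0), (4, 1), (4, 2), (4, 3), (4, 4), (4, 5), (4, 6), (4, 7), (5, 0), (5, 1), (5, 2), (5, 3), (5, 4), (5, 5), (5, 6), (5, 7), (6, 0), (6, 1), (6, 2), (6, 3), (6, 4), (6, 5), (6, 6), (6, 7), (7, 0), (7, 1), (7, 2), (7, 3), (7, 4), (7, 5), (7, 6), (7, 7)]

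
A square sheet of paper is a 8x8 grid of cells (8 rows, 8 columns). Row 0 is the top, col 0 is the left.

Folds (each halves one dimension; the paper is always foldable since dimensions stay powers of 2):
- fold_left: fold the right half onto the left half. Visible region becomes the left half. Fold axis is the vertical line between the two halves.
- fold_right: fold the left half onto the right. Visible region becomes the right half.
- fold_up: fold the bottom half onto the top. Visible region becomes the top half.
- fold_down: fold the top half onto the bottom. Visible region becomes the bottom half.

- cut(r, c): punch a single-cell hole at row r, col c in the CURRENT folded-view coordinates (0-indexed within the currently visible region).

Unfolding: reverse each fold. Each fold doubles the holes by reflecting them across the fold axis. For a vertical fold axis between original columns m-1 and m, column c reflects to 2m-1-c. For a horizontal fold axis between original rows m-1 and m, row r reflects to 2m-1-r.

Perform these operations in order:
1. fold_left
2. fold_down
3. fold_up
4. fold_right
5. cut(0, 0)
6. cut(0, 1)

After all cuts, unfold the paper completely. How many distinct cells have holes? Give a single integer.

Answer: 32

Derivation:
Op 1 fold_left: fold axis v@4; visible region now rows[0,8) x cols[0,4) = 8x4
Op 2 fold_down: fold axis h@4; visible region now rows[4,8) x cols[0,4) = 4x4
Op 3 fold_up: fold axis h@6; visible region now rows[4,6) x cols[0,4) = 2x4
Op 4 fold_right: fold axis v@2; visible region now rows[4,6) x cols[2,4) = 2x2
Op 5 cut(0, 0): punch at orig (4,2); cuts so far [(4, 2)]; region rows[4,6) x cols[2,4) = 2x2
Op 6 cut(0, 1): punch at orig (4,3); cuts so far [(4, 2), (4, 3)]; region rows[4,6) x cols[2,4) = 2x2
Unfold 1 (reflect across v@2): 4 holes -> [(4, 0), (4, 1), (4, 2), (4, 3)]
Unfold 2 (reflect across h@6): 8 holes -> [(4, 0), (4, 1), (4, 2), (4, 3), (7, 0), (7, 1), (7, 2), (7, 3)]
Unfold 3 (reflect across h@4): 16 holes -> [(0, 0), (0, 1), (0, 2), (0, 3), (3, 0), (3, 1), (3, 2), (3, 3), (4, 0), (4, 1), (4, 2), (4, 3), (7, 0), (7, 1), (7, 2), (7, 3)]
Unfold 4 (reflect across v@4): 32 holes -> [(0, 0), (0, 1), (0, 2), (0, 3), (0, 4), (0, 5), (0, 6), (0, 7), (3, 0), (3, 1), (3, 2), (3, 3), (3, 4), (3, 5), (3, 6), (3, 7), (4, 0), (4, 1), (4, 2), (4, 3), (4, 4), (4, 5), (4, 6), (4, 7), (7, 0), (7, 1), (7, 2), (7, 3), (7, 4), (7, 5), (7, 6), (7, 7)]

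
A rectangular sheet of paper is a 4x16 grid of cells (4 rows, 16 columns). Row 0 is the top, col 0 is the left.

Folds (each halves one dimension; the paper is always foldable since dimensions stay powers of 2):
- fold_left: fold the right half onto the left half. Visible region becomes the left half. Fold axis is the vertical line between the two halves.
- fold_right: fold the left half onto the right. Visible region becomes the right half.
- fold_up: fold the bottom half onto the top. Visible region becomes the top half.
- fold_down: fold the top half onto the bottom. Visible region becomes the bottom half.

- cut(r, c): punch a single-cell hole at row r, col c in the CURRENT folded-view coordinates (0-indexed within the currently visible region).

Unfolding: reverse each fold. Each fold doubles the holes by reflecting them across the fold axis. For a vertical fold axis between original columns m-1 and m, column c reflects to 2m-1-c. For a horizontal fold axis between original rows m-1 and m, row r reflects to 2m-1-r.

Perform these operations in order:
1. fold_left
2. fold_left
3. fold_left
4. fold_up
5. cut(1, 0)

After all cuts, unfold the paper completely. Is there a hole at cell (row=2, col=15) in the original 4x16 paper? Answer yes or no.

Op 1 fold_left: fold axis v@8; visible region now rows[0,4) x cols[0,8) = 4x8
Op 2 fold_left: fold axis v@4; visible region now rows[0,4) x cols[0,4) = 4x4
Op 3 fold_left: fold axis v@2; visible region now rows[0,4) x cols[0,2) = 4x2
Op 4 fold_up: fold axis h@2; visible region now rows[0,2) x cols[0,2) = 2x2
Op 5 cut(1, 0): punch at orig (1,0); cuts so far [(1, 0)]; region rows[0,2) x cols[0,2) = 2x2
Unfold 1 (reflect across h@2): 2 holes -> [(1, 0), (2, 0)]
Unfold 2 (reflect across v@2): 4 holes -> [(1, 0), (1, 3), (2, 0), (2, 3)]
Unfold 3 (reflect across v@4): 8 holes -> [(1, 0), (1, 3), (1, 4), (1, 7), (2, 0), (2, 3), (2, 4), (2, 7)]
Unfold 4 (reflect across v@8): 16 holes -> [(1, 0), (1, 3), (1, 4), (1, 7), (1, 8), (1, 11), (1, 12), (1, 15), (2, 0), (2, 3), (2, 4), (2, 7), (2, 8), (2, 11), (2, 12), (2, 15)]
Holes: [(1, 0), (1, 3), (1, 4), (1, 7), (1, 8), (1, 11), (1, 12), (1, 15), (2, 0), (2, 3), (2, 4), (2, 7), (2, 8), (2, 11), (2, 12), (2, 15)]

Answer: yes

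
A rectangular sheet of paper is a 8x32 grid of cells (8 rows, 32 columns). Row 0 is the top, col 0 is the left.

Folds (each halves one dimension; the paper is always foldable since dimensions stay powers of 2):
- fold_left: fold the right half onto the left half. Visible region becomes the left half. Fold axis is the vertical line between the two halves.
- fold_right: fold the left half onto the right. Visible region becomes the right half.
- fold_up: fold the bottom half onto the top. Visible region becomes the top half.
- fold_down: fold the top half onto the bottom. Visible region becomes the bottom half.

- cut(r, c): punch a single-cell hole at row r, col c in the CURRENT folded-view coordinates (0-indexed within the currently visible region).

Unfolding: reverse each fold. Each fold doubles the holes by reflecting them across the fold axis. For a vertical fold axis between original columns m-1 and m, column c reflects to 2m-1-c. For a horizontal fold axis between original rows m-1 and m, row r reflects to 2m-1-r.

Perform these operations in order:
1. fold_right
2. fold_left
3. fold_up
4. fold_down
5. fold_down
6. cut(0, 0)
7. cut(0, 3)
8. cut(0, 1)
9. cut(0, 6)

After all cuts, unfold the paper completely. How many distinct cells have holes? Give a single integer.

Op 1 fold_right: fold axis v@16; visible region now rows[0,8) x cols[16,32) = 8x16
Op 2 fold_left: fold axis v@24; visible region now rows[0,8) x cols[16,24) = 8x8
Op 3 fold_up: fold axis h@4; visible region now rows[0,4) x cols[16,24) = 4x8
Op 4 fold_down: fold axis h@2; visible region now rows[2,4) x cols[16,24) = 2x8
Op 5 fold_down: fold axis h@3; visible region now rows[3,4) x cols[16,24) = 1x8
Op 6 cut(0, 0): punch at orig (3,16); cuts so far [(3, 16)]; region rows[3,4) x cols[16,24) = 1x8
Op 7 cut(0, 3): punch at orig (3,19); cuts so far [(3, 16), (3, 19)]; region rows[3,4) x cols[16,24) = 1x8
Op 8 cut(0, 1): punch at orig (3,17); cuts so far [(3, 16), (3, 17), (3, 19)]; region rows[3,4) x cols[16,24) = 1x8
Op 9 cut(0, 6): punch at orig (3,22); cuts so far [(3, 16), (3, 17), (3, 19), (3, 22)]; region rows[3,4) x cols[16,24) = 1x8
Unfold 1 (reflect across h@3): 8 holes -> [(2, 16), (2, 17), (2, 19), (2, 22), (3, 16), (3, 17), (3, 19), (3, 22)]
Unfold 2 (reflect across h@2): 16 holes -> [(0, 16), (0, 17), (0, 19), (0, 22), (1, 16), (1, 17), (1, 19), (1, 22), (2, 16), (2, 17), (2, 19), (2, 22), (3, 16), (3, 17), (3, 19), (3, 22)]
Unfold 3 (reflect across h@4): 32 holes -> [(0, 16), (0, 17), (0, 19), (0, 22), (1, 16), (1, 17), (1, 19), (1, 22), (2, 16), (2, 17), (2, 19), (2, 22), (3, 16), (3, 17), (3, 19), (3, 22), (4, 16), (4, 17), (4, 19), (4, 22), (5, 16), (5, 17), (5, 19), (5, 22), (6, 16), (6, 17), (6, 19), (6, 22), (7, 16), (7, 17), (7, 19), (7, 22)]
Unfold 4 (reflect across v@24): 64 holes -> [(0, 16), (0, 17), (0, 19), (0, 22), (0, 25), (0, 28), (0, 30), (0, 31), (1, 16), (1, 17), (1, 19), (1, 22), (1, 25), (1, 28), (1, 30), (1, 31), (2, 16), (2, 17), (2, 19), (2, 22), (2, 25), (2, 28), (2, 30), (2, 31), (3, 16), (3, 17), (3, 19), (3, 22), (3, 25), (3, 28), (3, 30), (3, 31), (4, 16), (4, 17), (4, 19), (4, 22), (4, 25), (4, 28), (4, 30), (4, 31), (5, 16), (5, 17), (5, 19), (5, 22), (5, 25), (5, 28), (5, 30), (5, 31), (6, 16), (6, 17), (6, 19), (6, 22), (6, 25), (6, 28), (6, 30), (6, 31), (7, 16), (7, 17), (7, 19), (7, 22), (7, 25), (7, 28), (7, 30), (7, 31)]
Unfold 5 (reflect across v@16): 128 holes -> [(0, 0), (0, 1), (0, 3), (0, 6), (0, 9), (0, 12), (0, 14), (0, 15), (0, 16), (0, 17), (0, 19), (0, 22), (0, 25), (0, 28), (0, 30), (0, 31), (1, 0), (1, 1), (1, 3), (1, 6), (1, 9), (1, 12), (1, 14), (1, 15), (1, 16), (1, 17), (1, 19), (1, 22), (1, 25), (1, 28), (1, 30), (1, 31), (2, 0), (2, 1), (2, 3), (2, 6), (2, 9), (2, 12), (2, 14), (2, 15), (2, 16), (2, 17), (2, 19), (2, 22), (2, 25), (2, 28), (2, 30), (2, 31), (3, 0), (3, 1), (3, 3), (3, 6), (3, 9), (3, 12), (3, 14), (3, 15), (3, 16), (3, 17), (3, 19), (3, 22), (3, 25), (3, 28), (3, 30), (3, 31), (4, 0), (4, 1), (4, 3), (4, 6), (4, 9), (4, 12), (4, 14), (4, 15), (4, 16), (4, 17), (4, 19), (4, 22), (4, 25), (4, 28), (4, 30), (4, 31), (5, 0), (5, 1), (5, 3), (5, 6), (5, 9), (5, 12), (5, 14), (5, 15), (5, 16), (5, 17), (5, 19), (5, 22), (5, 25), (5, 28), (5, 30), (5, 31), (6, 0), (6, 1), (6, 3), (6, 6), (6, 9), (6, 12), (6, 14), (6, 15), (6, 16), (6, 17), (6, 19), (6, 22), (6, 25), (6, 28), (6, 30), (6, 31), (7, 0), (7, 1), (7, 3), (7, 6), (7, 9), (7, 12), (7, 14), (7, 15), (7, 16), (7, 17), (7, 19), (7, 22), (7, 25), (7, 28), (7, 30), (7, 31)]

Answer: 128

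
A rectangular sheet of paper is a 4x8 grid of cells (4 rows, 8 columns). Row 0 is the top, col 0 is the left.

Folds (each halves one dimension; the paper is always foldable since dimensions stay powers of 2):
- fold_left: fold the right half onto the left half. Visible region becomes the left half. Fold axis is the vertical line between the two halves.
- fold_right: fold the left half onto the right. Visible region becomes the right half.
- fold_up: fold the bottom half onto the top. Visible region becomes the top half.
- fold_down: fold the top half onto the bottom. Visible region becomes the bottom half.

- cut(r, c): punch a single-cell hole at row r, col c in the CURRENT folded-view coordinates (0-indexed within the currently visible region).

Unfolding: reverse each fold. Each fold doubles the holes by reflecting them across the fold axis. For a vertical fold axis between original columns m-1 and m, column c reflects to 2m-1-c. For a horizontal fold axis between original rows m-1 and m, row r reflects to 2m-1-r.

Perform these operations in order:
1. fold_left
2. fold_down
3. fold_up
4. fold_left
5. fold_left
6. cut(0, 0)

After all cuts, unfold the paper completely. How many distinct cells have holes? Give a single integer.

Answer: 32

Derivation:
Op 1 fold_left: fold axis v@4; visible region now rows[0,4) x cols[0,4) = 4x4
Op 2 fold_down: fold axis h@2; visible region now rows[2,4) x cols[0,4) = 2x4
Op 3 fold_up: fold axis h@3; visible region now rows[2,3) x cols[0,4) = 1x4
Op 4 fold_left: fold axis v@2; visible region now rows[2,3) x cols[0,2) = 1x2
Op 5 fold_left: fold axis v@1; visible region now rows[2,3) x cols[0,1) = 1x1
Op 6 cut(0, 0): punch at orig (2,0); cuts so far [(2, 0)]; region rows[2,3) x cols[0,1) = 1x1
Unfold 1 (reflect across v@1): 2 holes -> [(2, 0), (2, 1)]
Unfold 2 (reflect across v@2): 4 holes -> [(2, 0), (2, 1), (2, 2), (2, 3)]
Unfold 3 (reflect across h@3): 8 holes -> [(2, 0), (2, 1), (2, 2), (2, 3), (3, 0), (3, 1), (3, 2), (3, 3)]
Unfold 4 (reflect across h@2): 16 holes -> [(0, 0), (0, 1), (0, 2), (0, 3), (1, 0), (1, 1), (1, 2), (1, 3), (2, 0), (2, 1), (2, 2), (2, 3), (3, 0), (3, 1), (3, 2), (3, 3)]
Unfold 5 (reflect across v@4): 32 holes -> [(0, 0), (0, 1), (0, 2), (0, 3), (0, 4), (0, 5), (0, 6), (0, 7), (1, 0), (1, 1), (1, 2), (1, 3), (1, 4), (1, 5), (1, 6), (1, 7), (2, 0), (2, 1), (2, 2), (2, 3), (2, 4), (2, 5), (2, 6), (2, 7), (3, 0), (3, 1), (3, 2), (3, 3), (3, 4), (3, 5), (3, 6), (3, 7)]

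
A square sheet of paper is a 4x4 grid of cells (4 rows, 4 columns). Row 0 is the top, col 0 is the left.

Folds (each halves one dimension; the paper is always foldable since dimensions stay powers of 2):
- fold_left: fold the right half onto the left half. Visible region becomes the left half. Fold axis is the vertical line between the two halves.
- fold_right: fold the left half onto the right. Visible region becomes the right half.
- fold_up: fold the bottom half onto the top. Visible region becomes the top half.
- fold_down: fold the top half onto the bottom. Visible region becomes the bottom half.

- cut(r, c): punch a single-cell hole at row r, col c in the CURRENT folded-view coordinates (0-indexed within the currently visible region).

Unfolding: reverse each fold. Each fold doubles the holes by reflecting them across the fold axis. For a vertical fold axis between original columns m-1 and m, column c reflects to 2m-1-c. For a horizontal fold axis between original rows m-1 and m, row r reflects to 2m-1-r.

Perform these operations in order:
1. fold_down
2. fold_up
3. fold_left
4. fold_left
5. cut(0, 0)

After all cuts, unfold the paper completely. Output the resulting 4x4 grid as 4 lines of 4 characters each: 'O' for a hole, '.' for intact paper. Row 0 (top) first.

Op 1 fold_down: fold axis h@2; visible region now rows[2,4) x cols[0,4) = 2x4
Op 2 fold_up: fold axis h@3; visible region now rows[2,3) x cols[0,4) = 1x4
Op 3 fold_left: fold axis v@2; visible region now rows[2,3) x cols[0,2) = 1x2
Op 4 fold_left: fold axis v@1; visible region now rows[2,3) x cols[0,1) = 1x1
Op 5 cut(0, 0): punch at orig (2,0); cuts so far [(2, 0)]; region rows[2,3) x cols[0,1) = 1x1
Unfold 1 (reflect across v@1): 2 holes -> [(2, 0), (2, 1)]
Unfold 2 (reflect across v@2): 4 holes -> [(2, 0), (2, 1), (2, 2), (2, 3)]
Unfold 3 (reflect across h@3): 8 holes -> [(2, 0), (2, 1), (2, 2), (2, 3), (3, 0), (3, 1), (3, 2), (3, 3)]
Unfold 4 (reflect across h@2): 16 holes -> [(0, 0), (0, 1), (0, 2), (0, 3), (1, 0), (1, 1), (1, 2), (1, 3), (2, 0), (2, 1), (2, 2), (2, 3), (3, 0), (3, 1), (3, 2), (3, 3)]

Answer: OOOO
OOOO
OOOO
OOOO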